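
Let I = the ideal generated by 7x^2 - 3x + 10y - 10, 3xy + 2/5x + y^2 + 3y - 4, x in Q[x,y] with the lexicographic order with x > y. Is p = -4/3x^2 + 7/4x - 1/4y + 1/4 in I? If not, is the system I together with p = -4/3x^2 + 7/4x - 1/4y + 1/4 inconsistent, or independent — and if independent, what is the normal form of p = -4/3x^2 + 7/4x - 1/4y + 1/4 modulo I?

First compute the reduced Gröbner basis of I by Buchberger's algorithm.
f_1 = 7x^2 - 3x + 10y - 10, LT = x^2.
f_2 = 3xy + 2/5x + y^2 + 3y - 4, LT = xy.
f_3 = x, LT = x.

S(f_1,f_2): lcm = x^2y. S = -2/15x^2 - 1/3xy^2 - 10/7xy + 4/3x + 10/7y^2 - 10/7y.
  leading term x^2: subtract (-2/105)·f_1 from -2/15x^2 - 1/3xy^2 - 10/7xy + 4/3x + 10/7y^2 - 10/7y → -1/3xy^2 - 10/7xy + 134/105x + 10/7y^2 - 26/21y - 4/21
  leading term xy^2: subtract (-1/9y)·f_2 from -1/3xy^2 - 10/7xy + 134/105x + 10/7y^2 - 26/21y - 4/21 → -436/315xy + 134/105x + 1/9y^3 + 37/21y^2 - 106/63y - 4/21
  leading term xy: subtract (-436/945)·f_2 from -436/315xy + 134/105x + 1/9y^3 + 37/21y^2 - 106/63y - 4/21 → 986/675x + 1/9y^3 + 2101/945y^2 - 94/315y - 1924/945
  leading term x: subtract (986/675)·f_3 from 986/675x + 1/9y^3 + 2101/945y^2 - 94/315y - 1924/945 → 1/9y^3 + 2101/945y^2 - 94/315y - 1924/945
  leading term y^3: no divisor's leading term divides it; move 1/9y^3 to the remainder.
  leading term y^2: no divisor's leading term divides it; move 2101/945y^2 to the remainder.
  leading term y: no divisor's leading term divides it; move -94/315y to the remainder.
  leading term 1: no divisor's leading term divides it; move -1924/945 to the remainder.
  remainder 1/9y^3 + 2101/945y^2 - 94/315y - 1924/945 ≠ 0; add h_4 = 1/9y^3 + 2101/945y^2 - 94/315y - 1924/945 to the basis.

S(f_1,f_3): lcm = x^2. S = -3/7x + 10/7y - 10/7.
  leading term x: subtract (-3/7)·f_3 from -3/7x + 10/7y - 10/7 → 10/7y - 10/7
  leading term y: no divisor's leading term divides it; move 10/7y to the remainder.
  leading term 1: no divisor's leading term divides it; move -10/7 to the remainder.
  remainder 10/7y - 10/7 ≠ 0; add h_5 = 10/7y - 10/7 to the basis.

The other S-polynomials (S(f_2,f_3), S(f_1,h_4), S(f_2,h_4), S(f_3,h_4), S(f_1,h_5), S(f_2,h_5), S(f_3,h_5), S(h_4,h_5)) all reduce to 0 modulo the current basis, so we have a Gröbner basis.
Inter-reduce: drop elements whose leading term is divisible by another's, tail-reduce, and make monic.
Reduced Gröbner basis: {x, y - 1}.
Label its elements g_1 = x, g_2 = y - 1.

Reduce p = -4/3x^2 + 7/4x - 1/4y + 1/4 modulo G:
  leading term x^2: subtract (-4/3x)·g_1 from -4/3x^2 + 7/4x - 1/4y + 1/4 → 7/4x - 1/4y + 1/4
  leading term x: subtract (7/4)·g_1 from 7/4x - 1/4y + 1/4 → -1/4y + 1/4
  leading term y: subtract (-1/4)·g_2 from -1/4y + 1/4 → 0
  normal form = 0.
Since the normal form is 0, p ∈ I.

Ideal membership is decidable via reduction modulo a Gröbner basis.

-4/3x^2 + 7/4x - 1/4y + 1/4 lies in I (it reduces to 0).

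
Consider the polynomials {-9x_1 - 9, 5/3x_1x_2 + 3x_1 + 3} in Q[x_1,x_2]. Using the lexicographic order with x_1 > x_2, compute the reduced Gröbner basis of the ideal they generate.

f_1 = -9x_1 - 9, LT = x_1.
f_2 = 5/3x_1x_2 + 3x_1 + 3, LT = x_1x_2.

S(f_1,f_2): lcm = x_1x_2. S = -9/5x_1 + x_2 - 9/5.
  leading term x_1: subtract (1/5)·f_1 from -9/5x_1 + x_2 - 9/5 → x_2
  leading term x_2: no divisor's leading term divides it; move x_2 to the remainder.
  remainder x_2 ≠ 0; add g_3 = x_2 to the basis.

S(f_1,g_3): leading monomials are coprime, so the S-polynomial reduces to 0 (Buchberger's first criterion).
S(f_2,g_3): lcm = x_1x_2. S = 9/5x_1 + 9/5.
  leading term x_1: subtract (-1/5)·f_1 from 9/5x_1 + 9/5 → 0
  remainder 0.

Every S-polynomial of the final basis reduces to 0, so we have a Gröbner basis.
Inter-reduce: drop elements whose leading term is divisible by another's, tail-reduce, and make monic.

G = {x_1 + 1, x_2}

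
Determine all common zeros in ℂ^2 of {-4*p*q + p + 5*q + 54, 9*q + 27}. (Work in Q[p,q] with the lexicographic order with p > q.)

Compute a lex Gröbner basis by Buchberger's algorithm.
f_1 = -4*p*q + p + 5*q + 54, LT = p*q.
f_2 = 9*q + 27, LT = q.

S(f_1,f_2): lcm = p*q. S = -13/4*p - 5/4*q - 27/2.
  leading term p: no divisor's leading term divides it; move -13/4*p to the remainder.
  leading term q: subtract (-5/36)·f_2 from -5/4*q - 27/2 → -39/4
  leading term 1: no divisor's leading term divides it; move -39/4 to the remainder.
  remainder -13/4*p - 39/4 ≠ 0; add h_3 = -13/4*p - 39/4 to the basis.

The other S-polynomials (S(f_1,h_3), S(f_2,h_3)) all reduce to 0 modulo the current basis, so we have a Gröbner basis.
Inter-reduce: drop elements whose leading term is divisible by another's, tail-reduce, and make monic.
Reduced Gröbner basis: {p + 3, q + 3}.

A lex Gröbner basis eliminates variables successively. Here q + 3 depends only on q, with roots {-3}; lifting each root through the earlier basis elements recovers the full solutions.
  q = -3: the earlier basis element becomes p + 3 = 0, giving p = -3 — point (-3, -3).
Each listed point satisfies every original equation (direct substitution).

{(-3, -3)}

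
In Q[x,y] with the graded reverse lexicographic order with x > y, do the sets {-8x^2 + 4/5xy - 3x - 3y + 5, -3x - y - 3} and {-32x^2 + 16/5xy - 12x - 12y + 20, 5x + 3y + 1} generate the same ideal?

Two ideals are equal iff their reduced Gröbner bases coincide (the reduced basis is unique for a fixed ordering).
Buchberger on the first generating set:
f_1 = -8x^2 + 4/5xy - 3x - 3y + 5, LT = x^2.
f_2 = -3x - y - 3, LT = x.

S(f_1,f_2): lcm = x^2. S = -13/30xy - 5/8x + 3/8y - 5/8.
  leading term xy: subtract (13/90y)·f_2 from -13/30xy - 5/8x + 3/8y - 5/8 → 13/90y^2 - 5/8x + 97/120y - 5/8
  leading term y^2: no divisor's leading term divides it; move 13/90y^2 to the remainder.
  leading term x: subtract (5/24)·f_2 from -5/8x + 97/120y - 5/8 → 61/60y
  leading term y: no divisor's leading term divides it; move 61/60y to the remainder.
  remainder 13/90y^2 + 61/60y ≠ 0; add g_3 = 13/90y^2 + 61/60y to the basis.

The other S-polynomials (S(f_1,g_3), S(f_2,g_3)) all reduce to 0 modulo the current basis, so we have a Gröbner basis.
Inter-reduce: drop elements whose leading term is divisible by another's, tail-reduce, and make monic.
Reduced Gröbner basis: {y^2 + 183/26y, x + 1/3y + 1}.

Buchberger on the second generating set:
h_1 = -32x^2 + 16/5xy - 12x - 12y + 20, LT = x^2.
h_2 = 5x + 3y + 1, LT = x.

S(h_1,h_2): lcm = x^2. S = -7/10xy + 7/40x + 3/8y - 5/8.
  leading term xy: subtract (-7/50y)·h_2 from -7/10xy + 7/40x + 3/8y - 5/8 → 21/50y^2 + 7/40x + 103/200y - 5/8
  leading term y^2: no divisor's leading term divides it; move 21/50y^2 to the remainder.
  leading term x: subtract (7/200)·h_2 from 7/40x + 103/200y - 5/8 → 41/100y - 33/50
  leading term y: no divisor's leading term divides it; move 41/100y to the remainder.
  leading term 1: no divisor's leading term divides it; move -33/50 to the remainder.
  remainder 21/50y^2 + 41/100y - 33/50 ≠ 0; add k_3 = 21/50y^2 + 41/100y - 33/50 to the basis.

The other S-polynomials (S(h_1,k_3), S(h_2,k_3)) all reduce to 0 modulo the current basis, so we have a Gröbner basis.
Inter-reduce: drop elements whose leading term is divisible by another's, tail-reduce, and make monic.
Reduced Gröbner basis: {y^2 + 41/42y - 11/7, x + 3/5y + 1/5}.

The bases are distinct; the ideals are different.

No, the ideals differ.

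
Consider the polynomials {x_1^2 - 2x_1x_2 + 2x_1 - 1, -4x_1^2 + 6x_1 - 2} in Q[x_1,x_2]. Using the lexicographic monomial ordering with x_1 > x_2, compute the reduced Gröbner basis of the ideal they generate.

G = {x_1 - 2/3x_2 - 1/3, x_2^2 - 5/4x_2 + 1/4}

Buchberger's algorithm terminates because the ascending chain of leading-term ideals stabilizes.

f_1 = x_1^2 - 2x_1x_2 + 2x_1 - 1, LT = x_1^2.
f_2 = -4x_1^2 + 6x_1 - 2, LT = x_1^2.

S(f_1,f_2): lcm = x_1^2. S = -2x_1x_2 + 7/2x_1 - 3/2.
  leading term x_1x_2: no divisor's leading term divides it; move -2x_1x_2 to the remainder.
  leading term x_1: no divisor's leading term divides it; move 7/2x_1 to the remainder.
  leading term 1: no divisor's leading term divides it; move -3/2 to the remainder.
  remainder -2x_1x_2 + 7/2x_1 - 3/2 ≠ 0; add g_3 = -2x_1x_2 + 7/2x_1 - 3/2 to the basis.

S(f_1,g_3): lcm = x_1^2x_2. S = 7/4x_1^2 - 2x_1x_2^2 + 2x_1x_2 - 3/4x_1 - x_2.
  leading term x_1^2: subtract (7/4)·f_1 from 7/4x_1^2 - 2x_1x_2^2 + 2x_1x_2 - 3/4x_1 - x_2 → -2x_1x_2^2 + 11/2x_1x_2 - 17/4x_1 - x_2 + 7/4
  leading term x_1x_2^2: subtract (x_2)·g_3 from -2x_1x_2^2 + 11/2x_1x_2 - 17/4x_1 - x_2 + 7/4 → 2x_1x_2 - 17/4x_1 + 1/2x_2 + 7/4
  leading term x_1x_2: subtract (-1)·g_3 from 2x_1x_2 - 17/4x_1 + 1/2x_2 + 7/4 → -3/4x_1 + 1/2x_2 + 1/4
  leading term x_1: no divisor's leading term divides it; move -3/4x_1 to the remainder.
  leading term x_2: no divisor's leading term divides it; move 1/2x_2 to the remainder.
  leading term 1: no divisor's leading term divides it; move 1/4 to the remainder.
  remainder -3/4x_1 + 1/2x_2 + 1/4 ≠ 0; add g_4 = -3/4x_1 + 1/2x_2 + 1/4 to the basis.

S(f_2,g_3): lcm = x_1^2x_2. S = 7/4x_1^2 - 3/2x_1x_2 - 3/4x_1 + 1/2x_2.
  leading term x_1^2: subtract (7/4)·f_1 from 7/4x_1^2 - 3/2x_1x_2 - 3/4x_1 + 1/2x_2 → 2x_1x_2 - 17/4x_1 + 1/2x_2 + 7/4
  leading term x_1x_2: subtract (-1)·g_3 from 2x_1x_2 - 17/4x_1 + 1/2x_2 + 7/4 → -3/4x_1 + 1/2x_2 + 1/4
  leading term x_1: subtract (1)·g_4 from -3/4x_1 + 1/2x_2 + 1/4 → 0
  remainder 0.

S(f_1,g_4): lcm = x_1^2. S = -4/3x_1x_2 + 7/3x_1 - 1.
  leading term x_1x_2: subtract (2/3)·g_3 from -4/3x_1x_2 + 7/3x_1 - 1 → 0
  remainder 0.

S(f_2,g_4): lcm = x_1^2. S = 2/3x_1x_2 - 7/6x_1 + 1/2.
  leading term x_1x_2: subtract (-1/3)·g_3 from 2/3x_1x_2 - 7/6x_1 + 1/2 → 0
  remainder 0.

S(g_3,g_4): lcm = x_1x_2. S = -7/4x_1 + 2/3x_2^2 + 1/3x_2 + 3/4.
  leading term x_1: subtract (7/3)·g_4 from -7/4x_1 + 2/3x_2^2 + 1/3x_2 + 3/4 → 2/3x_2^2 - 5/6x_2 + 1/6
  leading term x_2^2: no divisor's leading term divides it; move 2/3x_2^2 to the remainder.
  leading term x_2: no divisor's leading term divides it; move -5/6x_2 to the remainder.
  leading term 1: no divisor's leading term divides it; move 1/6 to the remainder.
  remainder 2/3x_2^2 - 5/6x_2 + 1/6 ≠ 0; add g_5 = 2/3x_2^2 - 5/6x_2 + 1/6 to the basis.

S(f_1,g_5): leading monomials are coprime, so the S-polynomial reduces to 0 (Buchberger's first criterion).
S(f_2,g_5): leading monomials are coprime, so the S-polynomial reduces to 0 (Buchberger's first criterion).
S(g_3,g_5): lcm = x_1x_2^2. S = -1/2x_1x_2 - 1/4x_1 + 3/4x_2.
  leading term x_1x_2: subtract (1/4)·g_3 from -1/2x_1x_2 - 1/4x_1 + 3/4x_2 → -9/8x_1 + 3/4x_2 + 3/8
  leading term x_1: subtract (3/2)·g_4 from -9/8x_1 + 3/4x_2 + 3/8 → 0
  remainder 0.

S(g_4,g_5): leading monomials are coprime, so the S-polynomial reduces to 0 (Buchberger's first criterion).
Every S-polynomial of the final basis reduces to 0, so we have a Gröbner basis.
Inter-reduce: drop elements whose leading term is divisible by another's, tail-reduce, and make monic.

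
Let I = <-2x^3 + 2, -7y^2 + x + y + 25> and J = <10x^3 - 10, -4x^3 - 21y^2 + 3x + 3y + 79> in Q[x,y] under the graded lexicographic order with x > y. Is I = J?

For a fixed monomial order, each ideal has a unique reduced Gröbner basis; comparing bases decides equality.
Buchberger on the first generating set:
f_1 = -2x^3 + 2, LT = x^3.
f_2 = -7y^2 + x + y + 25, LT = y^2.

S(f_1,f_2): leading monomials are coprime, so the S-polynomial reduces to 0 (Buchberger's first criterion).
Every S-polynomial of the final basis reduces to 0, so we have a Gröbner basis.
Inter-reduce: drop elements whose leading term is divisible by another's, tail-reduce, and make monic.
Reduced Gröbner basis: {x^3 - 1, y^2 - 1/7x - 1/7y - 25/7}.

Buchberger on the second generating set:
h_1 = 10x^3 - 10, LT = x^3.
h_2 = -4x^3 - 21y^2 + 3x + 3y + 79, LT = x^3.

S(h_1,h_2): lcm = x^3. S = -21/4y^2 + 3/4x + 3/4y + 75/4.
  leading term y^2: no divisor's leading term divides it; move -21/4y^2 to the remainder.
  leading term x: no divisor's leading term divides it; move 3/4x to the remainder.
  leading term y: no divisor's leading term divides it; move 3/4y to the remainder.
  leading term 1: no divisor's leading term divides it; move 75/4 to the remainder.
  remainder -21/4y^2 + 3/4x + 3/4y + 75/4 ≠ 0; add k_3 = -21/4y^2 + 3/4x + 3/4y + 75/4 to the basis.

S(h_1,k_3): leading monomials are coprime, so the S-polynomial reduces to 0 (Buchberger's first criterion).
S(h_2,k_3): leading monomials are coprime, so the S-polynomial reduces to 0 (Buchberger's first criterion).
Every S-polynomial of the final basis reduces to 0, so we have a Gröbner basis.
Inter-reduce: drop elements whose leading term is divisible by another's, tail-reduce, and make monic.
Reduced Gröbner basis: {x^3 - 1, y^2 - 1/7x - 1/7y - 25/7}.

These coincide, so the ideals are equal.

Yes, the ideals are equal.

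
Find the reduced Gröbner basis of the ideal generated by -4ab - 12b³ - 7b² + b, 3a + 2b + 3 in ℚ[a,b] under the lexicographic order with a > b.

G = {a + ⅔b + 1, b³ + 13/36b² - 5/12b}

The reduced Gröbner basis is the canonical form of the ideal for this ordering.

f_1 = -4ab - 12b³ - 7b² + b, LT = ab.
f_2 = 3a + 2b + 3, LT = a.

S(f_1,f_2): lcm = ab. S = 3b³ + 13/12b² - 5/4b.
  leading term b³: no divisor's leading term divides it; move 3b³ to the remainder.
  leading term b²: no divisor's leading term divides it; move 13/12b² to the remainder.
  leading term b: no divisor's leading term divides it; move -5/4b to the remainder.
  remainder 3b³ + 13/12b² - 5/4b ≠ 0; add g_3 = 3b³ + 13/12b² - 5/4b to the basis.

S(f_1,g_3): lcm = ab³. S = -13/36ab² + 5/12ab + 3b⁵ + 7/4b⁴ - ¼b³.
  leading term ab²: subtract (13/144b)·f_1 from -13/36ab² + 5/12ab + 3b⁵ + 7/4b⁴ - ¼b³ → 5/12ab + 3b⁵ + 17/6b⁴ + 55/144b³ - 13/144b²
  leading term ab: subtract (-5/48)·f_1 from 5/12ab + 3b⁵ + 17/6b⁴ + 55/144b³ - 13/144b² → 3b⁵ + 17/6b⁴ - 125/144b³ - 59/72b² + 5/48b
  leading term b⁵: subtract (b²)·g_3 from 3b⁵ + 17/6b⁴ - 125/144b³ - 59/72b² + 5/48b → 7/4b⁴ + 55/144b³ - 59/72b² + 5/48b
  leading term b⁴: subtract (7/12b)·g_3 from 7/4b⁴ + 55/144b³ - 59/72b² + 5/48b → -¼b³ - 13/144b² + 5/48b
  leading term b³: subtract (-1/12)·g_3 from -¼b³ - 13/144b² + 5/48b → 0
  remainder 0.

S(f_2,g_3): leading monomials are coprime, so the S-polynomial reduces to 0 (Buchberger's first criterion).
Every S-polynomial of the final basis reduces to 0, so we have a Gröbner basis.
Inter-reduce: drop elements whose leading term is divisible by another's, tail-reduce, and make monic.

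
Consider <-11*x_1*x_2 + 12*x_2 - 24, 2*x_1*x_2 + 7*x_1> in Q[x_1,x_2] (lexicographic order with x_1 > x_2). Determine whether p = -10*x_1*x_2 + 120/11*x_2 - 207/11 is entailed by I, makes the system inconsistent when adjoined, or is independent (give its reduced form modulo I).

First compute the reduced Gröbner basis of I by Buchberger's algorithm.
f_1 = -11*x_1*x_2 + 12*x_2 - 24, LT = x_1*x_2.
f_2 = 2*x_1*x_2 + 7*x_1, LT = x_1*x_2.

S(f_1,f_2): lcm = x_1*x_2. S = -7/2*x_1 - 12/11*x_2 + 24/11.
  leading term x_1: no divisor's leading term divides it; move -7/2*x_1 to the remainder.
  leading term x_2: no divisor's leading term divides it; move -12/11*x_2 to the remainder.
  leading term 1: no divisor's leading term divides it; move 24/11 to the remainder.
  remainder -7/2*x_1 - 12/11*x_2 + 24/11 ≠ 0; add h_3 = -7/2*x_1 - 12/11*x_2 + 24/11 to the basis.

S(f_1,h_3): lcm = x_1*x_2. S = -24/77*x_2**2 - 36/77*x_2 + 24/11.
  leading term x_2**2: no divisor's leading term divides it; move -24/77*x_2**2 to the remainder.
  leading term x_2: no divisor's leading term divides it; move -36/77*x_2 to the remainder.
  leading term 1: no divisor's leading term divides it; move 24/11 to the remainder.
  remainder -24/77*x_2**2 - 36/77*x_2 + 24/11 ≠ 0; add h_4 = -24/77*x_2**2 - 36/77*x_2 + 24/11 to the basis.

The other S-polynomials (S(f_2,h_3), S(f_1,h_4), S(f_2,h_4), S(h_3,h_4)) all reduce to 0 modulo the current basis, so we have a Gröbner basis.
Inter-reduce: drop elements whose leading term is divisible by another's, tail-reduce, and make monic.
Reduced Gröbner basis: {x_1 + 24/77*x_2 - 48/77, x_2**2 + 3/2*x_2 - 7}.
Label its elements g_1 = x_1 + 24/77*x_2 - 48/77, g_2 = x_2**2 + 3/2*x_2 - 7.

Reduce p = -10*x_1*x_2 + 120/11*x_2 - 207/11 modulo G:
  leading term x_1*x_2: subtract (-10*x_2)·g_1 from -10*x_1*x_2 + 120/11*x_2 - 207/11 → 240/77*x_2**2 + 360/77*x_2 - 207/11
  leading term x_2**2: subtract (240/77)·g_2 from 240/77*x_2**2 + 360/77*x_2 - 207/11 → 3
  leading term 1: no divisor's leading term divides it; move 3 to the remainder.
  normal form = 3.
The normal form is nonzero, so p ∉ I. Since p minus its normal form lies in I, I + (p) = I + (r) where r = 3; decide whether this ideal is the whole ring.
Here r = 3 is a nonzero constant, hence a unit: 1 ∈ I + (p), the Gröbner basis of I + (p) is {1}, and the enlarged system has no common solution — adjoining p is inconsistent.

The remainder on division by a Gröbner basis is unique — it is the normal form.

Adjoining -10*x_1*x_2 + 120/11*x_2 - 207/11 makes the ideal the whole ring: the system is inconsistent.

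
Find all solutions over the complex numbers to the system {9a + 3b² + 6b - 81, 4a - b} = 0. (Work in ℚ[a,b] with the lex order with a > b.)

Compute a lex Gröbner basis by Buchberger's algorithm.
f_1 = 9a + 3b² + 6b - 81, LT = a.
f_2 = 4a - b, LT = a.

S(f_1,f_2): lcm = a. S = ⅓b² + 11/12b - 9.
  leading term b²: no divisor's leading term divides it; move ⅓b² to the remainder.
  leading term b: no divisor's leading term divides it; move 11/12b to the remainder.
  leading term 1: no divisor's leading term divides it; move -9 to the remainder.
  remainder ⅓b² + 11/12b - 9 ≠ 0; add h_3 = ⅓b² + 11/12b - 9 to the basis.

S(f_1,h_3): leading monomials are coprime, so the S-polynomial reduces to 0 (Buchberger's first criterion).
S(f_2,h_3): leading monomials are coprime, so the S-polynomial reduces to 0 (Buchberger's first criterion).
Every S-polynomial of the final basis reduces to 0, so we have a Gröbner basis.
Inter-reduce: drop elements whose leading term is divisible by another's, tail-reduce, and make monic.
Reduced Gröbner basis: {a - ¼b, b² + 11/4b - 27}.

From the last basis element, b² + 11/4b - 27 = 0, so b takes values in {-27/4, 4}. Each choice, substituted upward through the basis, yields the corresponding point(s) of the solution set.
  b = -27/4: the earlier basis element becomes a + 27/16 = 0, giving a = -27/16 — point (-27/16, -27/4).
  b = 4: the earlier basis element becomes a - 1 = 0, giving a = 1 — point (1, 4).
Substituting each solution back into the original system confirms all equations vanish.

{(-27/16, -27/4), (1, 4)}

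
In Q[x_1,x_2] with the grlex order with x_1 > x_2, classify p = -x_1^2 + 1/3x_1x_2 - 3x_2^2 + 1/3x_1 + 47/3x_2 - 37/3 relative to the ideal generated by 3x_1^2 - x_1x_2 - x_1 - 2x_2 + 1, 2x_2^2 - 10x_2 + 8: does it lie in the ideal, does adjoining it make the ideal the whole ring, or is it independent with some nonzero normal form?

-x_1^2 + 1/3x_1x_2 - 3x_2^2 + 1/3x_1 + 47/3x_2 - 37/3 lies in I (it reduces to 0).

First compute the reduced Gröbner basis of I by Buchberger's algorithm.
f_1 = 3x_1^2 - x_1x_2 - x_1 - 2x_2 + 1, LT = x_1^2.
f_2 = 2x_2^2 - 10x_2 + 8, LT = x_2^2.

The S-polynomials (S(f_1,f_2)) all reduce to 0 modulo the current basis, so we have a Gröbner basis.
Inter-reduce: drop elements whose leading term is divisible by another's, tail-reduce, and make monic.
Reduced Gröbner basis: {x_1^2 - 1/3x_1x_2 - 1/3x_1 - 2/3x_2 + 1/3, x_2^2 - 5x_2 + 4}.
Label its elements g_1 = x_1^2 - 1/3x_1x_2 - 1/3x_1 - 2/3x_2 + 1/3, g_2 = x_2^2 - 5x_2 + 4.

Reduce p = -x_1^2 + 1/3x_1x_2 - 3x_2^2 + 1/3x_1 + 47/3x_2 - 37/3 modulo G:
  leading term x_1^2: subtract (-1)·g_1 from -x_1^2 + 1/3x_1x_2 - 3x_2^2 + 1/3x_1 + 47/3x_2 - 37/3 → -3x_2^2 + 15x_2 - 12
  leading term x_2^2: subtract (-3)·g_2 from -3x_2^2 + 15x_2 - 12 → 0
  normal form = 0.
Since the normal form is 0, p ∈ I.

Ideal membership is decidable via reduction modulo a Gröbner basis.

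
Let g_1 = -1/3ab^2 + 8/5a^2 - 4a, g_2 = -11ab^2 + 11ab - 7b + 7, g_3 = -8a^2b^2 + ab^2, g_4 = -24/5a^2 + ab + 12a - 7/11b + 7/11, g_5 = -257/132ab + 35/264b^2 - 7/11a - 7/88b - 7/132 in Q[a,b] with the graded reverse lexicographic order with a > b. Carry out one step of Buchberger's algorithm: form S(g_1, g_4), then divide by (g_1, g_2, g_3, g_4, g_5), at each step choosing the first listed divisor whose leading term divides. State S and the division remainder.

S(g_1, g_4) = 5/24ab^3 - 24/5a^3 + 5/2ab^2 - 35/264b^3 + 12a^2 + 35/264b^2; remainder on division = -35/264b^3 + 1085/6168b^2 - 217/257a - 4571/2827b + 8897/5654.

lcm(LM(g_1), LM(g_4)) = a^2b^2.
S = (lcm/LT(g_1))·g_1 − (lcm/LT(g_4))·g_4 = 5/24ab^3 - 24/5a^3 + 5/2ab^2 - 35/264b^3 + 12a^2 + 35/264b^2.
Reduce S modulo (g_1, g_2, g_3, g_4, g_5) in that order:
  leading term ab^3: subtract (-5/8b)·g_1 from 5/24ab^3 - 24/5a^3 + 5/2ab^2 - 35/264b^3 + 12a^2 + 35/264b^2 → -24/5a^3 + a^2b + 5/2ab^2 - 35/264b^3 + 12a^2 - 5/2ab + 35/264b^2
  leading term a^3: subtract (a)·g_4 from -24/5a^3 + a^2b + 5/2ab^2 - 35/264b^3 + 12a^2 - 5/2ab + 35/264b^2 → 5/2ab^2 - 35/264b^3 - 41/22ab + 35/264b^2 - 7/11a
  leading term ab^2: subtract (-15/2)·g_1 from 5/2ab^2 - 35/264b^3 - 41/22ab + 35/264b^2 - 7/11a → -35/264b^3 + 12a^2 - 41/22ab + 35/264b^2 - 337/11a
  leading term b^3: no divisor's leading term divides it; move -35/264b^3 to the remainder.
  leading term a^2: subtract (-5/2)·g_4 from 12a^2 - 41/22ab + 35/264b^2 - 337/11a → 7/11ab + 35/264b^2 - 7/11a - 35/22b + 35/22
  leading term ab: subtract (-84/257)·g_5 from 7/11ab + 35/264b^2 - 7/11a - 35/22b + 35/22 → 1085/6168b^2 - 217/257a - 4571/2827b + 8897/5654
  leading term b^2: no divisor's leading term divides it; move 1085/6168b^2 to the remainder.
  leading term a: no divisor's leading term divides it; move -217/257a to the remainder.
  leading term b: no divisor's leading term divides it; move -4571/2827b to the remainder.
  leading term 1: no divisor's leading term divides it; move 8897/5654 to the remainder.
The remainder -35/264b^3 + 1085/6168b^2 - 217/257a - 4571/2827b + 8897/5654 is nonzero, so it would be added as the next basis element.
This is the inner loop of Buchberger's algorithm — each nonzero remainder becomes a new basis element.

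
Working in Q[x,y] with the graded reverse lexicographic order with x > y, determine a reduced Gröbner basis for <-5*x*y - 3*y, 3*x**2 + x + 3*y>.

G = {x**2 + 1/3*x + y, x*y + 3/5*y, y**2 + 4/25*y}

This is the nonlinear analogue of row-reducing a linear system.

f_1 = -5*x*y - 3*y, LT = x*y.
f_2 = 3*x**2 + x + 3*y, LT = x**2.

S(f_1,f_2): lcm = x**2*y. S = 4/15*x*y - y**2.
  leading term x*y: subtract (-4/75)·f_1 from 4/15*x*y - y**2 → -y**2 - 4/25*y
  leading term y**2: no divisor's leading term divides it; move -y**2 to the remainder.
  leading term y: no divisor's leading term divides it; move -4/25*y to the remainder.
  remainder -y**2 - 4/25*y ≠ 0; add g_3 = -y**2 - 4/25*y to the basis.

The other S-polynomials (S(f_1,g_3), S(f_2,g_3)) all reduce to 0 modulo the current basis, so we have a Gröbner basis.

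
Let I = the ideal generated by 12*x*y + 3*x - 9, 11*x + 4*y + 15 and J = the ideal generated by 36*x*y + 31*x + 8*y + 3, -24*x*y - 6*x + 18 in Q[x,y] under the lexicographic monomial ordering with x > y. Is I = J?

Since reduced Gröbner bases are canonical representatives of ideals under a given ordering, it suffices to compute and compare them.
Buchberger on the first generating set:
f_1 = 12*x*y + 3*x - 9, LT = x*y.
f_2 = 11*x + 4*y + 15, LT = x.

S(f_1,f_2): lcm = x*y. S = 1/4*x - 4/11*y**2 - 15/11*y - 3/4.
  leading term x: subtract (1/44)·f_2 from 1/4*x - 4/11*y**2 - 15/11*y - 3/4 → -4/11*y**2 - 16/11*y - 12/11
  leading term y**2: no divisor's leading term divides it; move -4/11*y**2 to the remainder.
  leading term y: no divisor's leading term divides it; move -16/11*y to the remainder.
  leading term 1: no divisor's leading term divides it; move -12/11 to the remainder.
  remainder -4/11*y**2 - 16/11*y - 12/11 ≠ 0; add g_3 = -4/11*y**2 - 16/11*y - 12/11 to the basis.

The other S-polynomials (S(f_1,g_3), S(f_2,g_3)) all reduce to 0 modulo the current basis, so we have a Gröbner basis.
Inter-reduce: drop elements whose leading term is divisible by another's, tail-reduce, and make monic.
Reduced Gröbner basis: {x + 4/11*y + 15/11, y**2 + 4*y + 3}.

Buchberger on the second generating set:
h_1 = 36*x*y + 31*x + 8*y + 3, LT = x*y.
h_2 = -24*x*y - 6*x + 18, LT = x*y.

S(h_1,h_2): lcm = x*y. S = 11/18*x + 2/9*y + 5/6.
  leading term x: no divisor's leading term divides it; move 11/18*x to the remainder.
  leading term y: no divisor's leading term divides it; move 2/9*y to the remainder.
  leading term 1: no divisor's leading term divides it; move 5/6 to the remainder.
  remainder 11/18*x + 2/9*y + 5/6 ≠ 0; add k_3 = 11/18*x + 2/9*y + 5/6 to the basis.

S(h_1,k_3): lcm = x*y. S = 31/36*x - 4/11*y**2 - 113/99*y + 1/12.
  leading term x: subtract (31/22)·k_3 from 31/36*x - 4/11*y**2 - 113/99*y + 1/12 → -4/11*y**2 - 16/11*y - 12/11
  leading term y**2: no divisor's leading term divides it; move -4/11*y**2 to the remainder.
  leading term y: no divisor's leading term divides it; move -16/11*y to the remainder.
  leading term 1: no divisor's leading term divides it; move -12/11 to the remainder.
  remainder -4/11*y**2 - 16/11*y - 12/11 ≠ 0; add k_4 = -4/11*y**2 - 16/11*y - 12/11 to the basis.

The other S-polynomials (S(h_2,k_3), S(h_1,k_4), S(h_2,k_4), S(k_3,k_4)) all reduce to 0 modulo the current basis, so we have a Gröbner basis.
Inter-reduce: drop elements whose leading term is divisible by another's, tail-reduce, and make monic.
Reduced Gröbner basis: {x + 4/11*y + 15/11, y**2 + 4*y + 3}.

Same reduced basis, so the two generating sets span the same ideal.

Yes, the ideals are equal.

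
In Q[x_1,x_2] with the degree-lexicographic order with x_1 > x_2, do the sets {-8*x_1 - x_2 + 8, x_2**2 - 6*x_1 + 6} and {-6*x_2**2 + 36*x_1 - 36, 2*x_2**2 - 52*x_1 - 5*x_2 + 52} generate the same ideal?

Yes, the ideals are equal.

For a fixed monomial order, each ideal has a unique reduced Gröbner basis; comparing bases decides equality.
Buchberger on the first generating set:
f_1 = -8*x_1 - x_2 + 8, LT = x_1.
f_2 = x_2**2 - 6*x_1 + 6, LT = x_2**2.

The S-polynomials (S(f_1,f_2)) all reduce to 0 modulo the current basis, so we have a Gröbner basis.
Inter-reduce: drop elements whose leading term is divisible by another's, tail-reduce, and make monic.
Reduced Gröbner basis: {x_2**2 + 3/4*x_2, x_1 + 1/8*x_2 - 1}.

Buchberger on the second generating set:
h_1 = -6*x_2**2 + 36*x_1 - 36, LT = x_2**2.
h_2 = 2*x_2**2 - 52*x_1 - 5*x_2 + 52, LT = x_2**2.

S(h_1,h_2): lcm = x_2**2. S = 20*x_1 + 5/2*x_2 - 20.
  reduce S modulo (h_1, h_2):
  remainder 20*x_1 + 5/2*x_2 - 20 ≠ 0; add k_3 = 20*x_1 + 5/2*x_2 - 20 to the basis.

The other S-polynomials (S(h_1,k_3), S(h_2,k_3)) all reduce to 0 modulo the current basis, so we have a Gröbner basis.
Inter-reduce: drop elements whose leading term is divisible by another's, tail-reduce, and make monic.
Reduced Gröbner basis: {x_2**2 + 3/4*x_2, x_1 + 1/8*x_2 - 1}.

The two bases agree; hence the ideals are identical.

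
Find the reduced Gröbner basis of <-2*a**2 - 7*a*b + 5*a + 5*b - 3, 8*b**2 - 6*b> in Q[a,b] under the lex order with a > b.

G = {a**2 + 7/2*a*b - 5/2*a - 5/2*b + 3/2, b**2 - 3/4*b}

This is the nonlinear analogue of row-reducing a linear system.

f_1 = -2*a**2 - 7*a*b + 5*a + 5*b - 3, LT = a**2.
f_2 = 8*b**2 - 6*b, LT = b**2.

The S-polynomials (S(f_1,f_2)) all reduce to 0 modulo the current basis, so we have a Gröbner basis.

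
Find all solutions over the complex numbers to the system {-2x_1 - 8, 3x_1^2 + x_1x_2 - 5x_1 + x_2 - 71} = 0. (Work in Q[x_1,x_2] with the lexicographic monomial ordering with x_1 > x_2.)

Compute a lex Gröbner basis by Buchberger's algorithm.
f_1 = -2x_1 - 8, LT = x_1.
f_2 = 3x_1^2 + x_1x_2 - 5x_1 + x_2 - 71, LT = x_1^2.

S(f_1,f_2): lcm = x_1^2. S = -1/3x_1x_2 + 17/3x_1 - 1/3x_2 + 71/3.
  leading term x_1x_2: subtract (1/6x_2)·f_1 from -1/3x_1x_2 + 17/3x_1 - 1/3x_2 + 71/3 → 17/3x_1 + x_2 + 71/3
  leading term x_1: subtract (-17/6)·f_1 from 17/3x_1 + x_2 + 71/3 → x_2 + 1
  leading term x_2: no divisor's leading term divides it; move x_2 to the remainder.
  leading term 1: no divisor's leading term divides it; move 1 to the remainder.
  remainder x_2 + 1 ≠ 0; add h_3 = x_2 + 1 to the basis.

The other S-polynomials (S(f_1,h_3), S(f_2,h_3)) all reduce to 0 modulo the current basis, so we have a Gröbner basis.
Inter-reduce: drop elements whose leading term is divisible by another's, tail-reduce, and make monic.
Reduced Gröbner basis: {x_1 + 4, x_2 + 1}.

A lex Gröbner basis eliminates variables successively. Here x_2 + 1 depends only on x_2, with roots {-1}; lifting each root through the earlier basis elements recovers the full solutions.
  x_2 = -1: the earlier basis element becomes x_1 + 4 = 0, giving x_1 = -4 — point (-4, -1).
Check: every point annihilates each of the original generators.

{(-4, -1)}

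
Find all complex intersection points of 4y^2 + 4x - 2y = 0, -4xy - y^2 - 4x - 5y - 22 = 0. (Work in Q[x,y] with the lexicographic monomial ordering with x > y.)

{(-3, 2), (-11/32 - 11*sqrt(95)*I/32, -9/8 - sqrt(95)*I/8), (-11/32 + 11*sqrt(95)*I/32, -9/8 + sqrt(95)*I/8)}

Compute a lex Gröbner basis by Buchberger's algorithm.
f_1 = 4x + 4y^2 - 2y, LT = x.
f_2 = -4xy - 4x - y^2 - 5y - 22, LT = xy.

S(f_1,f_2): lcm = xy. S = -x + y^3 - 3/4y^2 - 5/4y - 11/2.
  leading term x: subtract (-1/4)·f_1 from -x + y^3 - 3/4y^2 - 5/4y - 11/2 → y^3 + 1/4y^2 - 7/4y - 11/2
  leading term y^3: no divisor's leading term divides it; move y^3 to the remainder.
  leading term y^2: no divisor's leading term divides it; move 1/4y^2 to the remainder.
  leading term y: no divisor's leading term divides it; move -7/4y to the remainder.
  leading term 1: no divisor's leading term divides it; move -11/2 to the remainder.
  remainder y^3 + 1/4y^2 - 7/4y - 11/2 ≠ 0; add h_3 = y^3 + 1/4y^2 - 7/4y - 11/2 to the basis.

S(f_1,h_3): leading monomials are coprime, so the S-polynomial reduces to 0 (Buchberger's first criterion).
S(f_2,h_3): lcm = xy^3. S = 3/4xy^2 + 7/4xy + 11/2x + 1/4y^4 + 5/4y^3 + 11/2y^2.
  leading term xy^2: subtract (3/16y^2)·f_1 from 3/4xy^2 + 7/4xy + 11/2x + 1/4y^4 + 5/4y^3 + 11/2y^2 → 7/4xy + 11/2x - 1/2y^4 + 13/8y^3 + 11/2y^2
  leading term xy: subtract (7/16y)·f_1 from 7/4xy + 11/2x - 1/2y^4 + 13/8y^3 + 11/2y^2 → 11/2x - 1/2y^4 - 1/8y^3 + 51/8y^2
  leading term x: subtract (11/8)·f_1 from 11/2x - 1/2y^4 - 1/8y^3 + 51/8y^2 → -1/2y^4 - 1/8y^3 + 7/8y^2 + 11/4y
  leading term y^4: subtract (-1/2y)·h_3 from -1/2y^4 - 1/8y^3 + 7/8y^2 + 11/4y → 0
  remainder 0.

Every S-polynomial of the final basis reduces to 0, so we have a Gröbner basis.
Inter-reduce: drop elements whose leading term is divisible by another's, tail-reduce, and make monic.
Reduced Gröbner basis: {x + y^2 - 1/2y, y^3 + 1/4y^2 - 7/4y - 11/2}.

A lex Gröbner basis eliminates variables successively. Here y^3 + 1/4y^2 - 7/4y - 11/2 depends only on y, with roots {2, -9/8 - sqrt(95)*I/8, -9/8 + sqrt(95)*I/8}; lifting each root through the earlier basis elements recovers the full solutions.
  y = 2: the earlier basis element becomes x + 3 = 0, giving x = -3 — point (-3, 2).
  y = -9/8 - sqrt(95)*I/8: the earlier basis element becomes x + 11/32 + 11*sqrt(95)*I/32 = 0, giving x = -11/32 - 11*sqrt(95)*I/32 — point (-11/32 - 11*sqrt(95)*I/32, -9/8 - sqrt(95)*I/8).
  y = -9/8 + sqrt(95)*I/8: the earlier basis element becomes x + 11/32 - 11*sqrt(95)*I/32 = 0, giving x = -11/32 + 11*sqrt(95)*I/32 — point (-11/32 + 11*sqrt(95)*I/32, -9/8 + sqrt(95)*I/8).
A lex Gröbner basis triangularizes the system, enabling back-substitution.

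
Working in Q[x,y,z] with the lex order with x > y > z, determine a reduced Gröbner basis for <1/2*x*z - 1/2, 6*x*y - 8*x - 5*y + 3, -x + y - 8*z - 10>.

G = {x - 20/3*z**2 + 1/6*z + 47/6, y - 20/3*z**2 - 47/6*z - 13/6, z**3 - 1/40*z**2 - 47/40*z - 3/20}

f_1 = 1/2*x*z - 1/2, LT = x*z.
f_2 = 6*x*y - 8*x - 5*y + 3, LT = x*y.
f_3 = -x + y - 8*z - 10, LT = x.

S(f_1,f_2): lcm = x*y*z. S = 4/3*x*z + 5/6*y*z - y - 1/2*z.
  leading term x*z: subtract (8/3)·f_1 from 4/3*x*z + 5/6*y*z - y - 1/2*z → 5/6*y*z - y - 1/2*z + 4/3
  leading term y*z: no divisor's leading term divides it; move 5/6*y*z to the remainder.
  leading term y: no divisor's leading term divides it; move -y to the remainder.
  leading term z: no divisor's leading term divides it; move -1/2*z to the remainder.
  leading term 1: no divisor's leading term divides it; move 4/3 to the remainder.
  remainder 5/6*y*z - y - 1/2*z + 4/3 ≠ 0; add g_4 = 5/6*y*z - y - 1/2*z + 4/3 to the basis.

S(f_1,f_3): lcm = x*z. S = y*z - 8*z**2 - 10*z - 1.
  leading term y*z: subtract (6/5)·g_4 from y*z - 8*z**2 - 10*z - 1 → 6/5*y - 8*z**2 - 47/5*z - 13/5
  leading term y: no divisor's leading term divides it; move 6/5*y to the remainder.
  leading term z**2: no divisor's leading term divides it; move -8*z**2 to the remainder.
  leading term z: no divisor's leading term divides it; move -47/5*z to the remainder.
  leading term 1: no divisor's leading term divides it; move -13/5 to the remainder.
  remainder 6/5*y - 8*z**2 - 47/5*z - 13/5 ≠ 0; add g_5 = 6/5*y - 8*z**2 - 47/5*z - 13/5 to the basis.

S(f_2,f_3): lcm = x*y. S = -4/3*x + y**2 - 8*y*z - 65/6*y + 1/2.
  leading term x: subtract (4/3)·f_3 from -4/3*x + y**2 - 8*y*z - 65/6*y + 1/2 → y**2 - 8*y*z - 73/6*y + 32/3*z + 83/6
  leading term y**2: subtract (5/6*y)·g_5 from y**2 - 8*y*z - 73/6*y + 32/3*z + 83/6 → 20/3*y*z**2 - 1/6*y*z - 10*y + 32/3*z + 83/6
  leading term y*z**2: subtract (8*z)·g_4 from 20/3*y*z**2 - 1/6*y*z - 10*y + 32/3*z + 83/6 → 47/6*y*z - 10*y + 4*z**2 + 83/6
  leading term y*z: subtract (47/5)·g_4 from 47/6*y*z - 10*y + 4*z**2 + 83/6 → -3/5*y + 4*z**2 + 47/10*z + 13/10
  leading term y: subtract (-1/2)·g_5 from -3/5*y + 4*z**2 + 47/10*z + 13/10 → 0
  remainder 0.

S(f_1,g_4): lcm = x*y*z. S = 6/5*x*y + 3/5*x*z - 8/5*x - y.
  leading term x*y: subtract (1/5)·f_2 from 6/5*x*y + 3/5*x*z - 8/5*x - y → 3/5*x*z - 3/5
  leading term x*z: subtract (6/5)·f_1 from 3/5*x*z - 3/5 → 0
  remainder 0.

S(f_2,g_4): lcm = x*y*z. S = 6/5*x*y - 11/15*x*z - 8/5*x - 5/6*y*z + 1/2*z.
  leading term x*y: subtract (1/5)·f_2 from 6/5*x*y - 11/15*x*z - 8/5*x - 5/6*y*z + 1/2*z → -11/15*x*z - 5/6*y*z + y + 1/2*z - 3/5
  leading term x*z: subtract (-22/15)·f_1 from -11/15*x*z - 5/6*y*z + y + 1/2*z - 3/5 → -5/6*y*z + y + 1/2*z - 4/3
  leading term y*z: subtract (-1)·g_4 from -5/6*y*z + y + 1/2*z - 4/3 → 0
  remainder 0.

S(f_3,g_4): leading monomials are coprime, so the S-polynomial reduces to 0 (Buchberger's first criterion).
S(f_1,g_5): leading monomials are coprime, so the S-polynomial reduces to 0 (Buchberger's first criterion).
S(f_2,g_5): lcm = x*y. S = 20/3*x*z**2 + 47/6*x*z + 5/6*x - 5/6*y + 1/2.
  leading term x*z**2: subtract (40/3*z)·f_1 from 20/3*x*z**2 + 47/6*x*z + 5/6*x - 5/6*y + 1/2 → 47/6*x*z + 5/6*x - 5/6*y + 20/3*z + 1/2
  leading term x*z: subtract (47/3)·f_1 from 47/6*x*z + 5/6*x - 5/6*y + 20/3*z + 1/2 → 5/6*x - 5/6*y + 20/3*z + 25/3
  leading term x: subtract (-5/6)·f_3 from 5/6*x - 5/6*y + 20/3*z + 25/3 → 0
  remainder 0.

S(f_3,g_5): leading monomials are coprime, so the S-polynomial reduces to 0 (Buchberger's first criterion).
S(g_4,g_5): lcm = y*z. S = -6/5*y + 20/3*z**3 + 47/6*z**2 + 47/30*z + 8/5.
  leading term y: subtract (-1)·g_5 from -6/5*y + 20/3*z**3 + 47/6*z**2 + 47/30*z + 8/5 → 20/3*z**3 - 1/6*z**2 - 47/6*z - 1
  leading term z**3: no divisor's leading term divides it; move 20/3*z**3 to the remainder.
  leading term z**2: no divisor's leading term divides it; move -1/6*z**2 to the remainder.
  leading term z: no divisor's leading term divides it; move -47/6*z to the remainder.
  leading term 1: no divisor's leading term divides it; move -1 to the remainder.
  remainder 20/3*z**3 - 1/6*z**2 - 47/6*z - 1 ≠ 0; add g_6 = 20/3*z**3 - 1/6*z**2 - 47/6*z - 1 to the basis.

S(f_1,g_6): lcm = x*z**3. S = 1/40*x*z**2 + 47/40*x*z + 3/20*x - z**2.
  leading term x*z**2: subtract (1/20*z)·f_1 from 1/40*x*z**2 + 47/40*x*z + 3/20*x - z**2 → 47/40*x*z + 3/20*x - z**2 + 1/40*z
  leading term x*z: subtract (47/20)·f_1 from 47/40*x*z + 3/20*x - z**2 + 1/40*z → 3/20*x - z**2 + 1/40*z + 47/40
  leading term x: subtract (-3/20)·f_3 from 3/20*x - z**2 + 1/40*z + 47/40 → 3/20*y - z**2 - 47/40*z - 13/40
  leading term y: subtract (1/8)·g_5 from 3/20*y - z**2 - 47/40*z - 13/40 → 0
  remainder 0.

S(f_2,g_6): leading monomials are coprime, so the S-polynomial reduces to 0 (Buchberger's first criterion).
S(f_3,g_6): leading monomials are coprime, so the S-polynomial reduces to 0 (Buchberger's first criterion).
S(g_4,g_6): lcm = y*z**3. S = -47/40*y*z**2 + 47/40*y*z + 3/20*y - 3/5*z**3 + 8/5*z**2.
  leading term y*z**2: subtract (-141/100*z)·g_4 from -47/40*y*z**2 + 47/40*y*z + 3/20*y - 3/5*z**3 + 8/5*z**2 → -47/200*y*z + 3/20*y - 3/5*z**3 + 179/200*z**2 + 47/25*z
  leading term y*z: subtract (-141/500)·g_4 from -47/200*y*z + 3/20*y - 3/5*z**3 + 179/200*z**2 + 47/25*z → -33/250*y - 3/5*z**3 + 179/200*z**2 + 1739/1000*z + 47/125
  leading term y: subtract (-11/100)·g_5 from -33/250*y - 3/5*z**3 + 179/200*z**2 + 1739/1000*z + 47/125 → -3/5*z**3 + 3/200*z**2 + 141/200*z + 9/100
  leading term z**3: subtract (-9/100)·g_6 from -3/5*z**3 + 3/200*z**2 + 141/200*z + 9/100 → 0
  remainder 0.

S(g_5,g_6): leading monomials are coprime, so the S-polynomial reduces to 0 (Buchberger's first criterion).
Every S-polynomial of the final basis reduces to 0, so we have a Gröbner basis.
Inter-reduce: drop elements whose leading term is divisible by another's, tail-reduce, and make monic.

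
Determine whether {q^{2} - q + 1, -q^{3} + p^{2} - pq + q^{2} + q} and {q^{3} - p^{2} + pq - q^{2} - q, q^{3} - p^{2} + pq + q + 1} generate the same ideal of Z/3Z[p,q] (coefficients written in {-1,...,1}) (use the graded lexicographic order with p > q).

Equality of ideals is decidable: compute both reduced Gröbner bases (unique for the ordering) and check whether they agree.
Buchberger on the first generating set:
f_1 = q^{2} - q + 1, LT = q^{2}.
f_2 = -q^{3} + p^{2} - pq + q^{2} + q, LT = q^{3}.

S(f_1,f_2): lcm = q^{3}. S = p^{2} - pq - q.
  leading term p^{2}: no divisor's leading term divides it; move p^{2} to the remainder.
  leading term pq: no divisor's leading term divides it; move -pq to the remainder.
  leading term q: no divisor's leading term divides it; move -q to the remainder.
  remainder p^{2} - pq - q ≠ 0; add g_3 = p^{2} - pq - q to the basis.

The other S-polynomials (S(f_1,g_3), S(f_2,g_3)) all reduce to 0 modulo the current basis, so we have a Gröbner basis.
Inter-reduce: drop elements whose leading term is divisible by another's, tail-reduce, and make monic.
Reduced Gröbner basis: {p^{2} - pq - q, q^{2} - q + 1}.

Buchberger on the second generating set:
h_1 = q^{3} - p^{2} + pq - q^{2} - q, LT = q^{3}.
h_2 = q^{3} - p^{2} + pq + q + 1, LT = q^{3}.

S(h_1,h_2): lcm = q^{3}. S = -q^{2} + q - 1.
  leading term q^{2}: no divisor's leading term divides it; move -q^{2} to the remainder.
  leading term q: no divisor's leading term divides it; move q to the remainder.
  leading term 1: no divisor's leading term divides it; move -1 to the remainder.
  remainder -q^{2} + q - 1 ≠ 0; add k_3 = -q^{2} + q - 1 to the basis.

S(h_1,k_3): lcm = q^{3}. S = -p^{2} + pq + q.
  leading term p^{2}: no divisor's leading term divides it; move -p^{2} to the remainder.
  leading term pq: no divisor's leading term divides it; move pq to the remainder.
  leading term q: no divisor's leading term divides it; move q to the remainder.
  remainder -p^{2} + pq + q ≠ 0; add k_4 = -p^{2} + pq + q to the basis.

The other S-polynomials (S(h_2,k_3), S(h_1,k_4), S(h_2,k_4), S(k_3,k_4)) all reduce to 0 modulo the current basis, so we have a Gröbner basis.
Inter-reduce: drop elements whose leading term is divisible by another's, tail-reduce, and make monic.
Reduced Gröbner basis: {p^{2} - pq - q, q^{2} - q + 1}.

Same reduced basis, so the two generating sets span the same ideal.

Yes, the ideals are equal.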